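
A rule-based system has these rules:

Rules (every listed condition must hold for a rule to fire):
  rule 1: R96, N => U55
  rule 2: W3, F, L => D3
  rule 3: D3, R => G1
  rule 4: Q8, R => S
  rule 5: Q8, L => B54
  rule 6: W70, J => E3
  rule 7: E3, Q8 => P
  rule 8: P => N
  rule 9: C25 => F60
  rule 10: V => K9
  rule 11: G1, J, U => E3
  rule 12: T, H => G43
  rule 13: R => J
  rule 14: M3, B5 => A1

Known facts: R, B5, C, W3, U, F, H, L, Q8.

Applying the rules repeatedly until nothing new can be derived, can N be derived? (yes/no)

Round 1: rule 2 [W3, F, L => D3]; rule 4 [Q8, R => S]; rule 5 [Q8, L => B54]; rule 13 [R => J]. Adds D3, S, B54, J.
Round 2: rule 3 [D3, R => G1]. Adds G1.
Round 3: rule 11 [G1, J, U => E3]. Adds E3.
Round 4: rule 7 [E3, Q8 => P]. Adds P.
Round 5: rule 8 [P => N]. Adds N.
N appears in round 5, so it is derivable.

yes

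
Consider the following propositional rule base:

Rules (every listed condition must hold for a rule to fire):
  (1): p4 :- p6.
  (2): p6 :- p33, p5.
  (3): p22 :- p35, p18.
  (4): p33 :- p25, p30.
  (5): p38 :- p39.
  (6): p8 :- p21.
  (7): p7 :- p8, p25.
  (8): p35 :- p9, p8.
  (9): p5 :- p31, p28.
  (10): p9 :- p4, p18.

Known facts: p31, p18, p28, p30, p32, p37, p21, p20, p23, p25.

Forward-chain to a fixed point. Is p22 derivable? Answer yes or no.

[1] (4) [p33 :- p25, p30.]; (6) [p8 :- p21.]; (9) [p5 :- p31, p28.]. ⇒ new: p33, p8, p5.
[2] (2) [p6 :- p33, p5.]; (7) [p7 :- p8, p25.]. ⇒ new: p6, p7.
[3] (1) [p4 :- p6.]. ⇒ new: p4.
[4] (10) [p9 :- p4, p18.]. ⇒ new: p9.
[5] (8) [p35 :- p9, p8.]. ⇒ new: p35.
[6] (3) [p22 :- p35, p18.]. ⇒ new: p22.
p22 appears in round 6, so it is derivable.

yes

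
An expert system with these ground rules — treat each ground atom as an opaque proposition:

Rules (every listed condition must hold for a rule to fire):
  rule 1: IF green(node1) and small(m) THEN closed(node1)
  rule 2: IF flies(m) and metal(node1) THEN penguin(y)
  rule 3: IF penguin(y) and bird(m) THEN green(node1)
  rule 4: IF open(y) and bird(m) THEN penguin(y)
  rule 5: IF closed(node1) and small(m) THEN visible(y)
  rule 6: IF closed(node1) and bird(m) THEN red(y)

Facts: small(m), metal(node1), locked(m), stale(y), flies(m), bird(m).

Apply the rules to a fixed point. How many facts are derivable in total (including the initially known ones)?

11

Round 1 — rule 2, derive penguin(y).
Round 2 — rule 3, derive green(node1).
Round 3 — rule 1, derive closed(node1).
Round 4 — rule 5, rule 6, derive visible(y), red(y).
Closure: {bird(m), closed(node1), flies(m), green(node1), locked(m), metal(node1), penguin(y), red(y), small(m), stale(y), visible(y)} — 11 facts.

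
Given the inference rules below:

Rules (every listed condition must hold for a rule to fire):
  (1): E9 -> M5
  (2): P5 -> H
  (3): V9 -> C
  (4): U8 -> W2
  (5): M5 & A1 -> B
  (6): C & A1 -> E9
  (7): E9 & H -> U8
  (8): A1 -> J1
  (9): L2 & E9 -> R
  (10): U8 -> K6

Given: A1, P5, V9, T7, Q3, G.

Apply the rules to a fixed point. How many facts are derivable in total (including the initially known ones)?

Round 1: (2) [P5 -> H]; (3) [V9 -> C]; (8) [A1 -> J1]. Adds H, C, J1.
Round 2: (6) [C & A1 -> E9]. Adds E9.
Round 3: (1) [E9 -> M5]; (7) [E9 & H -> U8]. Adds M5, U8.
Round 4: (4) [U8 -> W2]; (5) [M5 & A1 -> B]; (10) [U8 -> K6]. Adds W2, B, K6.
Closure: {A1, B, C, E9, G, H, J1, K6, M5, P5, Q3, T7, U8, V9, W2} — 15 facts.

15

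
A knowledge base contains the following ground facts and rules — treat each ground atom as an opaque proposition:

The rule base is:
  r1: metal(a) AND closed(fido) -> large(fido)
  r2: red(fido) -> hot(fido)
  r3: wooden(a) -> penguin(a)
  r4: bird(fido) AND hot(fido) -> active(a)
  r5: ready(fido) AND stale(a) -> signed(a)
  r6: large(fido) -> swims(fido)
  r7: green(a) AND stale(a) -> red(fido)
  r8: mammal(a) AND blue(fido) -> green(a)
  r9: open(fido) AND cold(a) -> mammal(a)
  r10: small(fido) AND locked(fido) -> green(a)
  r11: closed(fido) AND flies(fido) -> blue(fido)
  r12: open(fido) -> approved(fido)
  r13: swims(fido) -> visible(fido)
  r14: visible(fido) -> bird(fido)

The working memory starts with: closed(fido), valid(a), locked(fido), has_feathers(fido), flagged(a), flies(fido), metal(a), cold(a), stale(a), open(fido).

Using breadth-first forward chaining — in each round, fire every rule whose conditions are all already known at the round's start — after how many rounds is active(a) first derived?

5

Round 1 fires r1, r9, r11, r12, giving large(fido), mammal(a), blue(fido), approved(fido).
Round 2 fires r6, r8, giving swims(fido), green(a).
Round 3 fires r7, r13, giving red(fido), visible(fido).
Round 4 fires r2, r14, giving hot(fido), bird(fido).
Round 5 fires r4, giving active(a).
active(a) first appears in round 5.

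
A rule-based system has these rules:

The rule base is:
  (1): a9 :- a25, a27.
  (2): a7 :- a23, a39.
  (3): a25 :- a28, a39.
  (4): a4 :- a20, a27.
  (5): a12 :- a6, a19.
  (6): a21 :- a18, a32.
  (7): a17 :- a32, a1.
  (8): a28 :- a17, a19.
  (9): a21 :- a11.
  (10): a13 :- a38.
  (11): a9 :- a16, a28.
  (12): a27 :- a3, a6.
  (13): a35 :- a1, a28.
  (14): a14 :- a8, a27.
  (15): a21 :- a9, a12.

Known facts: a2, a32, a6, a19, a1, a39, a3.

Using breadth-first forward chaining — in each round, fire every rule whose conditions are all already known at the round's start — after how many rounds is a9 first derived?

Round 1: (5) [a12 :- a6, a19.]; (7) [a17 :- a32, a1.]; (12) [a27 :- a3, a6.]. Adds a12, a17, a27.
Round 2: (8) [a28 :- a17, a19.]. Adds a28.
Round 3: (3) [a25 :- a28, a39.]; (13) [a35 :- a1, a28.]. Adds a25, a35.
Round 4: (1) [a9 :- a25, a27.]. Adds a9.
a9 first appears in round 4.

4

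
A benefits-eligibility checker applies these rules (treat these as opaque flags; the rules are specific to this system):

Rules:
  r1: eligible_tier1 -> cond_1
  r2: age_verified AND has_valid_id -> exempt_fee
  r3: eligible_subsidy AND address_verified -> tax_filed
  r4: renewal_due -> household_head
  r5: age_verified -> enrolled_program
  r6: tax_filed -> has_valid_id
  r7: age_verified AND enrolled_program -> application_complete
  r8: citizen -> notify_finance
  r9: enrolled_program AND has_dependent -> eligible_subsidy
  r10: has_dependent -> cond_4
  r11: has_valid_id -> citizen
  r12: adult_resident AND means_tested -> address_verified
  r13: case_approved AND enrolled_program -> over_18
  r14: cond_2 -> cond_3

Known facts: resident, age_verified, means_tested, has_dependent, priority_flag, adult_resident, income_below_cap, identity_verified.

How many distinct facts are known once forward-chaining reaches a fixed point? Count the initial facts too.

18

Round 1: r5 [age_verified -> enrolled_program]; r10 [has_dependent -> cond_4]; r12 [adult_resident AND means_tested -> address_verified]. Adds enrolled_program, cond_4, address_verified.
Round 2: r7 [age_verified AND enrolled_program -> application_complete]; r9 [enrolled_program AND has_dependent -> eligible_subsidy]. Adds application_complete, eligible_subsidy.
Round 3: r3 [eligible_subsidy AND address_verified -> tax_filed]. Adds tax_filed.
Round 4: r6 [tax_filed -> has_valid_id]. Adds has_valid_id.
Round 5: r2 [age_verified AND has_valid_id -> exempt_fee]; r11 [has_valid_id -> citizen]. Adds exempt_fee, citizen.
Round 6: r8 [citizen -> notify_finance]. Adds notify_finance.
Closure: {address_verified, adult_resident, age_verified, application_complete, citizen, cond_4, eligible_subsidy, enrolled_program, exempt_fee, has_dependent, has_valid_id, identity_verified, income_below_cap, means_tested, notify_finance, priority_flag, resident, tax_filed} — 18 facts.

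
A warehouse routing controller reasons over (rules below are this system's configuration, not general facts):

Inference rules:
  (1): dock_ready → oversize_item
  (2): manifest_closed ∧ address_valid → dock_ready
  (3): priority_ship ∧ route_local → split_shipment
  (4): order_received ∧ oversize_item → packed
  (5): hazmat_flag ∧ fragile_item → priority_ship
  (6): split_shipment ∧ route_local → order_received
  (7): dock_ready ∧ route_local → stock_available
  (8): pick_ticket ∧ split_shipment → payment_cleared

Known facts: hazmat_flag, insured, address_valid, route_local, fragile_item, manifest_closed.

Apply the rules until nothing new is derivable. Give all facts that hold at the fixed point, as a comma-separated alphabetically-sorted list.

Round 1 — (2), (5), derive dock_ready, priority_ship.
Round 2 — (1), (3), (7), derive oversize_item, split_shipment, stock_available.
Round 3 — (6), derive order_received.
Round 4 — (4), derive packed.

address_valid, dock_ready, fragile_item, hazmat_flag, insured, manifest_closed, order_received, oversize_item, packed, priority_ship, route_local, split_shipment, stock_available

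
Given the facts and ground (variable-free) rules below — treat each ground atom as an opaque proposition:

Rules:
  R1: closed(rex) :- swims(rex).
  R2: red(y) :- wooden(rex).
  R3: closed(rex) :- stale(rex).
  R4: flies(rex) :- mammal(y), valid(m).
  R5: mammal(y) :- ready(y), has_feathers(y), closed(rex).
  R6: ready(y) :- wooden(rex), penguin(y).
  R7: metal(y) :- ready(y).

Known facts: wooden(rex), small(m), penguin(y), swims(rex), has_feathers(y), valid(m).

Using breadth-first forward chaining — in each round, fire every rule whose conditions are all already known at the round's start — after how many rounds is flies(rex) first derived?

Round 1 — R1, R2, R6, derive closed(rex), red(y), ready(y).
Round 2 — R5, R7, derive mammal(y), metal(y).
Round 3 — R4, derive flies(rex).
flies(rex) first appears in round 3.

3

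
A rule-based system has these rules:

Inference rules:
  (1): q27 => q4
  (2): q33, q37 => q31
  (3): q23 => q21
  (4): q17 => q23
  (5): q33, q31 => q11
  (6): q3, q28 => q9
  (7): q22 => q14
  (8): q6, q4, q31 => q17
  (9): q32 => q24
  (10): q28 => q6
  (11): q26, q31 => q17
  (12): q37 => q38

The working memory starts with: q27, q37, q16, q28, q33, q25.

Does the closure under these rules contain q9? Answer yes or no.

no

Round 1: (1) [q27 => q4]; (2) [q33, q37 => q31]; (10) [q28 => q6]; (12) [q37 => q38]. New: q4, q31, q6, q38.
Round 2: (5) [q33, q31 => q11]; (8) [q6, q4, q31 => q17]. New: q11, q17.
Round 3: (4) [q17 => q23]. New: q23.
Round 4: (3) [q23 => q21]. New: q21.
Fixed point reached. q9 is concluded only by (6); (6) needs q3 (never derived).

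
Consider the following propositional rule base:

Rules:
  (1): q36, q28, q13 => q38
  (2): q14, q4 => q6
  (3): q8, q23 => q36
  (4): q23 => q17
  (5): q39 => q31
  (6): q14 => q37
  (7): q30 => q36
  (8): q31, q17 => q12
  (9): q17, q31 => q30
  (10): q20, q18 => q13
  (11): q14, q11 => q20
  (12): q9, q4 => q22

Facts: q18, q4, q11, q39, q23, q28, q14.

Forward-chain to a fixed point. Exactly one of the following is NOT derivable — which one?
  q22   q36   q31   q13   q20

q22

Round 1 — (2), (4), (5), (6), (11), derive q6, q17, q31, q37, q20.
Round 2 — (8), (9), (10), derive q12, q30, q13.
Round 3 — (7), derive q36.
Round 4 — (1), derive q38.
Derived: q13 (round 2), q31 (round 1), q20 (round 1), q36 (round 3). q22 never appears in any round.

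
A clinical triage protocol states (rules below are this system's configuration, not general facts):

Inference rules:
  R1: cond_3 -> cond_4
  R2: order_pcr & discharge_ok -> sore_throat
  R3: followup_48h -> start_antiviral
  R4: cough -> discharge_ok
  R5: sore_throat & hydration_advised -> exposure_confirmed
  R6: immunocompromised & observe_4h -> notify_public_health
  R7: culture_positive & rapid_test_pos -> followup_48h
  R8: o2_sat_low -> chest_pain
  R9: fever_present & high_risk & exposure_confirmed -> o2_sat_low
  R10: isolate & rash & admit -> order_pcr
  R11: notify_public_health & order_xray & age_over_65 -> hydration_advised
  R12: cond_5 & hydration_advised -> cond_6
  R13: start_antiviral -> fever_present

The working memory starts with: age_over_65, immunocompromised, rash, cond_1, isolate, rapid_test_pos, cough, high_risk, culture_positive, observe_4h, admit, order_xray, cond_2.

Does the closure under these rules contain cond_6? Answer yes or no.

no

[1] R4 [cough -> discharge_ok]; R6 [immunocompromised & observe_4h -> notify_public_health]; R7 [culture_positive & rapid_test_pos -> followup_48h]; R10 [isolate & rash & admit -> order_pcr]. ⇒ new: discharge_ok, notify_public_health, followup_48h, order_pcr.
[2] R2 [order_pcr & discharge_ok -> sore_throat]; R3 [followup_48h -> start_antiviral]; R11 [notify_public_health & order_xray & age_over_65 -> hydration_advised]. ⇒ new: sore_throat, start_antiviral, hydration_advised.
[3] R5 [sore_throat & hydration_advised -> exposure_confirmed]; R13 [start_antiviral -> fever_present]. ⇒ new: exposure_confirmed, fever_present.
[4] R9 [fever_present & high_risk & exposure_confirmed -> o2_sat_low]. ⇒ new: o2_sat_low.
[5] R8 [o2_sat_low -> chest_pain]. ⇒ new: chest_pain.
Fixed point reached. cond_6 is concluded only by R12; R12 needs cond_5 (never derived).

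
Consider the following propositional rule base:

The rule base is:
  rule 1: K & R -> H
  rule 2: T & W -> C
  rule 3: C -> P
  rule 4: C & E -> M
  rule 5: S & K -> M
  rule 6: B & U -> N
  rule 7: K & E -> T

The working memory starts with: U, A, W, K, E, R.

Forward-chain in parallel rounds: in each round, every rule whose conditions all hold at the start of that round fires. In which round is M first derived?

[1] rule 1 [K & R -> H]; rule 7 [K & E -> T]. ⇒ new: H, T.
[2] rule 2 [T & W -> C]. ⇒ new: C.
[3] rule 3 [C -> P]; rule 4 [C & E -> M]. ⇒ new: P, M.
M first appears in round 3.

3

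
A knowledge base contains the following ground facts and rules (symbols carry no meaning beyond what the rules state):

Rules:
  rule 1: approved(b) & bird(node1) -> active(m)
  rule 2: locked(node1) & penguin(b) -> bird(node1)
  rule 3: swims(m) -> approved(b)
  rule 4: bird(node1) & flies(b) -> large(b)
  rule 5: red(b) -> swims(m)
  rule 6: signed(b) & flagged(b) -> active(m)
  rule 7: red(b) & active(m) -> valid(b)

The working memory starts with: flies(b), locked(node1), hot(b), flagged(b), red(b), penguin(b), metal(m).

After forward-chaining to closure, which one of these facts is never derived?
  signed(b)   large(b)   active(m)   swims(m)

Round 1 — rule 2, rule 5, derive bird(node1), swims(m).
Round 2 — rule 3, rule 4, derive approved(b), large(b).
Round 3 — rule 1, derive active(m).
Round 4 — rule 7, derive valid(b).
Derived: active(m) (round 3), large(b) (round 2), swims(m) (round 1). signed(b) never appears in any round.

signed(b)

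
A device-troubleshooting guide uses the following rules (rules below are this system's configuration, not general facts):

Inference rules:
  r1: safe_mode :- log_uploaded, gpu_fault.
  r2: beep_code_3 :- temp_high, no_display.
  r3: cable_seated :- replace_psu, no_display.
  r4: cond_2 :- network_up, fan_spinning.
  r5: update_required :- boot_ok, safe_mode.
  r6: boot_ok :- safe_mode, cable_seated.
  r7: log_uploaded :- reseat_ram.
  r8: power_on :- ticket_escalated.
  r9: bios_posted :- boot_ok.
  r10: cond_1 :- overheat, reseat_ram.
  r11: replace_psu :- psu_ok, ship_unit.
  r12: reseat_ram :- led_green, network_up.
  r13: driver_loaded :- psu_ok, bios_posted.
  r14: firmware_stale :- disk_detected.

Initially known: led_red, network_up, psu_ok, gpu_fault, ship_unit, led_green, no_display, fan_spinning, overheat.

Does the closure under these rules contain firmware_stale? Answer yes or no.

no

Round 1: r4 [cond_2 :- network_up, fan_spinning.]; r11 [replace_psu :- psu_ok, ship_unit.]; r12 [reseat_ram :- led_green, network_up.]. Adds cond_2, replace_psu, reseat_ram.
Round 2: r3 [cable_seated :- replace_psu, no_display.]; r7 [log_uploaded :- reseat_ram.]; r10 [cond_1 :- overheat, reseat_ram.]. Adds cable_seated, log_uploaded, cond_1.
Round 3: r1 [safe_mode :- log_uploaded, gpu_fault.]. Adds safe_mode.
Round 4: r6 [boot_ok :- safe_mode, cable_seated.]. Adds boot_ok.
Round 5: r5 [update_required :- boot_ok, safe_mode.]; r9 [bios_posted :- boot_ok.]. Adds update_required, bios_posted.
Round 6: r13 [driver_loaded :- psu_ok, bios_posted.]. Adds driver_loaded.
Fixed point reached. firmware_stale is concluded only by r14; r14 needs disk_detected (never derived).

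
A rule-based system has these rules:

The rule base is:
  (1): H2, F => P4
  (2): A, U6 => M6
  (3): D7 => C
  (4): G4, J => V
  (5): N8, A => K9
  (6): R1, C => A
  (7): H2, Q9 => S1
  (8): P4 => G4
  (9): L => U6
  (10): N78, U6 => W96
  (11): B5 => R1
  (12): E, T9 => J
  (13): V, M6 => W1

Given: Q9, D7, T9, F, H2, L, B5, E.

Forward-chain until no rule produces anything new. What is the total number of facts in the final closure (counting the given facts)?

19

Round 1: (1) [H2, F => P4]; (3) [D7 => C]; (7) [H2, Q9 => S1]; (9) [L => U6]; (11) [B5 => R1]; (12) [E, T9 => J]. Adds P4, C, S1, U6, R1, J.
Round 2: (6) [R1, C => A]; (8) [P4 => G4]. Adds A, G4.
Round 3: (2) [A, U6 => M6]; (4) [G4, J => V]. Adds M6, V.
Round 4: (13) [V, M6 => W1]. Adds W1.
Closure: {A, B5, C, D7, E, F, G4, H2, J, L, M6, P4, Q9, R1, S1, T9, U6, V, W1} — 19 facts.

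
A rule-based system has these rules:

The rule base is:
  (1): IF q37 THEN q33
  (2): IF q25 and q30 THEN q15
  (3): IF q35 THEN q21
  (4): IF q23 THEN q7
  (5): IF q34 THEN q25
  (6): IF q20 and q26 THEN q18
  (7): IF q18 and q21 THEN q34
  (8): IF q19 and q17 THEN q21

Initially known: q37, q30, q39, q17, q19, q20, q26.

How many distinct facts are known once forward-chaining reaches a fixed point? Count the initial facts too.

[1] (1) [IF q37 THEN q33]; (6) [IF q20 and q26 THEN q18]; (8) [IF q19 and q17 THEN q21]. ⇒ new: q33, q18, q21.
[2] (7) [IF q18 and q21 THEN q34]. ⇒ new: q34.
[3] (5) [IF q34 THEN q25]. ⇒ new: q25.
[4] (2) [IF q25 and q30 THEN q15]. ⇒ new: q15.
Closure: {q15, q17, q18, q19, q20, q21, q25, q26, q30, q33, q34, q37, q39} — 13 facts.

13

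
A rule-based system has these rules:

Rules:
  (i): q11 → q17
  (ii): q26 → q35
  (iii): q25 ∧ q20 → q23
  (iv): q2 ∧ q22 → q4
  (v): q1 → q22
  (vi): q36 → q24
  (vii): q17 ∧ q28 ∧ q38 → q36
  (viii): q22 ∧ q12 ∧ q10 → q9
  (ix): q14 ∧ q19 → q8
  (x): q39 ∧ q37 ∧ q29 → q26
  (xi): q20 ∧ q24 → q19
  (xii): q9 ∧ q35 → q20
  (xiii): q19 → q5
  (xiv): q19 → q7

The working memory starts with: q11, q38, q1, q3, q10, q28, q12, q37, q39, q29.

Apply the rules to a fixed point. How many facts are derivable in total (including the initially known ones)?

21

Round 1: (i) [q11 → q17]; (v) [q1 → q22]; (x) [q39 ∧ q37 ∧ q29 → q26]. New: q17, q22, q26.
Round 2: (ii) [q26 → q35]; (vii) [q17 ∧ q28 ∧ q38 → q36]; (viii) [q22 ∧ q12 ∧ q10 → q9]. New: q35, q36, q9.
Round 3: (vi) [q36 → q24]; (xii) [q9 ∧ q35 → q20]. New: q24, q20.
Round 4: (xi) [q20 ∧ q24 → q19]. New: q19.
Round 5: (xiii) [q19 → q5]; (xiv) [q19 → q7]. New: q5, q7.
Closure: {q1, q10, q11, q12, q17, q19, q20, q22, q24, q26, q28, q29, q3, q35, q36, q37, q38, q39, q5, q7, q9} — 21 facts.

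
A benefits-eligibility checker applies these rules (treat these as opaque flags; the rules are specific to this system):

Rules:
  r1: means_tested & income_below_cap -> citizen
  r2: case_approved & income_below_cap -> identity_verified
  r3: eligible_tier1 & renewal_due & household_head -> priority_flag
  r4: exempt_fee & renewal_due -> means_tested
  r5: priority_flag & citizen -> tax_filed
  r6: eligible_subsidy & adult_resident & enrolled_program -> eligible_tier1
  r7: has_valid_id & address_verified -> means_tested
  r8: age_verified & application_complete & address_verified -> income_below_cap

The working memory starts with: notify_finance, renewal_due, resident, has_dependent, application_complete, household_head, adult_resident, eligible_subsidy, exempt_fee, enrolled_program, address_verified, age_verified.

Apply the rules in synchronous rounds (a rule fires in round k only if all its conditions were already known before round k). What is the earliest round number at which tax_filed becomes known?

Round 1: r4 [exempt_fee & renewal_due -> means_tested]; r6 [eligible_subsidy & adult_resident & enrolled_program -> eligible_tier1]; r8 [age_verified & application_complete & address_verified -> income_below_cap]. New: means_tested, eligible_tier1, income_below_cap.
Round 2: r1 [means_tested & income_below_cap -> citizen]; r3 [eligible_tier1 & renewal_due & household_head -> priority_flag]. New: citizen, priority_flag.
Round 3: r5 [priority_flag & citizen -> tax_filed]. New: tax_filed.
tax_filed first appears in round 3.

3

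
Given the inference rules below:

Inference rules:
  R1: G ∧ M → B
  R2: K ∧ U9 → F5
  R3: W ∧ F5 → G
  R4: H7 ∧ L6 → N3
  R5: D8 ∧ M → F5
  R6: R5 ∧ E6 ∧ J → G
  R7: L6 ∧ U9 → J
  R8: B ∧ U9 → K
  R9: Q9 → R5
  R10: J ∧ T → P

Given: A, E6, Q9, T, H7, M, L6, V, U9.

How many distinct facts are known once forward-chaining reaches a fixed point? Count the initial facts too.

Round 1 fires R4, R7, R9, giving N3, J, R5.
Round 2 fires R6, R10, giving G, P.
Round 3 fires R1, giving B.
Round 4 fires R8, giving K.
Round 5 fires R2, giving F5.
Closure: {A, B, E6, F5, G, H7, J, K, L6, M, N3, P, Q9, R5, T, U9, V} — 17 facts.

17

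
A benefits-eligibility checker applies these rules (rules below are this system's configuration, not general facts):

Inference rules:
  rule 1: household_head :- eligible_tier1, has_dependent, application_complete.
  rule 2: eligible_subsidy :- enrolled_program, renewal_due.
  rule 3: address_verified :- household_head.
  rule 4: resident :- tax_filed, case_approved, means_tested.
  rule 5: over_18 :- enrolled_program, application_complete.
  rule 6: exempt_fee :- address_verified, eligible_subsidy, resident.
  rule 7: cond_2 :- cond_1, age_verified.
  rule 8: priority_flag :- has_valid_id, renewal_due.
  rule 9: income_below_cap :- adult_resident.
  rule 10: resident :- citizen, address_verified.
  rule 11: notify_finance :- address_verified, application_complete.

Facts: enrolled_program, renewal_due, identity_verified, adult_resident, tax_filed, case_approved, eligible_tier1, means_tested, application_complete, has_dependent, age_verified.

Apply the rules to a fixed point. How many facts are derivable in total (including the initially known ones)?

[1] rule 1 [household_head :- eligible_tier1, has_dependent, application_complete.]; rule 2 [eligible_subsidy :- enrolled_program, renewal_due.]; rule 4 [resident :- tax_filed, case_approved, means_tested.]; rule 5 [over_18 :- enrolled_program, application_complete.]; rule 9 [income_below_cap :- adult_resident.]. ⇒ new: household_head, eligible_subsidy, resident, over_18, income_below_cap.
[2] rule 3 [address_verified :- household_head.]. ⇒ new: address_verified.
[3] rule 6 [exempt_fee :- address_verified, eligible_subsidy, resident.]; rule 11 [notify_finance :- address_verified, application_complete.]. ⇒ new: exempt_fee, notify_finance.
Closure: {address_verified, adult_resident, age_verified, application_complete, case_approved, eligible_subsidy, eligible_tier1, enrolled_program, exempt_fee, has_dependent, household_head, identity_verified, income_below_cap, means_tested, notify_finance, over_18, renewal_due, resident, tax_filed} — 19 facts.

19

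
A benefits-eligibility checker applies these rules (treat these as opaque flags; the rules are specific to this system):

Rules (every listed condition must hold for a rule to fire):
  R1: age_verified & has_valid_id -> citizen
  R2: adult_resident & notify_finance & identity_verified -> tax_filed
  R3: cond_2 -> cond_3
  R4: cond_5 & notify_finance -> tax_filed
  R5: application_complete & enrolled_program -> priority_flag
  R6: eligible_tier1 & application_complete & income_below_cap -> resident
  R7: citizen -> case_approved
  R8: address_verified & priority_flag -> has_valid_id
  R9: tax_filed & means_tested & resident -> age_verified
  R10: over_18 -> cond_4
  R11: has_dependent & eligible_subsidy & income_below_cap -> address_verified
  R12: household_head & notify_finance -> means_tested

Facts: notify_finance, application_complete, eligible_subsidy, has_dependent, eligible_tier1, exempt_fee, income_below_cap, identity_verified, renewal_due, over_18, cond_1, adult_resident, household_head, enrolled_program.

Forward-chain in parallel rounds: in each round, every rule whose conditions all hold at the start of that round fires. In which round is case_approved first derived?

[1] R2 [adult_resident & notify_finance & identity_verified -> tax_filed]; R5 [application_complete & enrolled_program -> priority_flag]; R6 [eligible_tier1 & application_complete & income_below_cap -> resident]; R10 [over_18 -> cond_4]; R11 [has_dependent & eligible_subsidy & income_below_cap -> address_verified]; R12 [household_head & notify_finance -> means_tested]. ⇒ new: tax_filed, priority_flag, resident, cond_4, address_verified, means_tested.
[2] R8 [address_verified & priority_flag -> has_valid_id]; R9 [tax_filed & means_tested & resident -> age_verified]. ⇒ new: has_valid_id, age_verified.
[3] R1 [age_verified & has_valid_id -> citizen]. ⇒ new: citizen.
[4] R7 [citizen -> case_approved]. ⇒ new: case_approved.
case_approved first appears in round 4.

4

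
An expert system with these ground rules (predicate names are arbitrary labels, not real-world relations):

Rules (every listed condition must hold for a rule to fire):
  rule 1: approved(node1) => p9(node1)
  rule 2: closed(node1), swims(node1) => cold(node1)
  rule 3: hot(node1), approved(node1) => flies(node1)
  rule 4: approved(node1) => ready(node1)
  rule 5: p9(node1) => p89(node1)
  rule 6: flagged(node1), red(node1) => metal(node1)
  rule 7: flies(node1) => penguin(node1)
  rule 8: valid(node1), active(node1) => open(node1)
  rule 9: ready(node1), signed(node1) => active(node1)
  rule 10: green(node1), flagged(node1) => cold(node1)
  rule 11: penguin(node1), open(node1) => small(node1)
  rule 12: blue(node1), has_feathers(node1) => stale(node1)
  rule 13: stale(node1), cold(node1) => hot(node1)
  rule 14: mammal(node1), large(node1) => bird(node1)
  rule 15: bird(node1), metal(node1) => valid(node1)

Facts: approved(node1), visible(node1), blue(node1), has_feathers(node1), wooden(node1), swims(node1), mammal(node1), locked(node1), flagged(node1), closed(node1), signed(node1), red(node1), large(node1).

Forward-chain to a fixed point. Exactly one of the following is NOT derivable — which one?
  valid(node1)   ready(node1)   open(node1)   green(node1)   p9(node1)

Round 1: rule 1 [approved(node1) => p9(node1)]; rule 2 [closed(node1), swims(node1) => cold(node1)]; rule 4 [approved(node1) => ready(node1)]; rule 6 [flagged(node1), red(node1) => metal(node1)]; rule 12 [blue(node1), has_feathers(node1) => stale(node1)]; rule 14 [mammal(node1), large(node1) => bird(node1)]. New: p9(node1), cold(node1), ready(node1), metal(node1), stale(node1), bird(node1).
Round 2: rule 5 [p9(node1) => p89(node1)]; rule 9 [ready(node1), signed(node1) => active(node1)]; rule 13 [stale(node1), cold(node1) => hot(node1)]; rule 15 [bird(node1), metal(node1) => valid(node1)]. New: p89(node1), active(node1), hot(node1), valid(node1).
Round 3: rule 3 [hot(node1), approved(node1) => flies(node1)]; rule 8 [valid(node1), active(node1) => open(node1)]. New: flies(node1), open(node1).
Round 4: rule 7 [flies(node1) => penguin(node1)]. New: penguin(node1).
Round 5: rule 11 [penguin(node1), open(node1) => small(node1)]. New: small(node1).
Derived: open(node1) (round 3), p9(node1) (round 1), ready(node1) (round 1), valid(node1) (round 2). green(node1) never appears in any round.

green(node1)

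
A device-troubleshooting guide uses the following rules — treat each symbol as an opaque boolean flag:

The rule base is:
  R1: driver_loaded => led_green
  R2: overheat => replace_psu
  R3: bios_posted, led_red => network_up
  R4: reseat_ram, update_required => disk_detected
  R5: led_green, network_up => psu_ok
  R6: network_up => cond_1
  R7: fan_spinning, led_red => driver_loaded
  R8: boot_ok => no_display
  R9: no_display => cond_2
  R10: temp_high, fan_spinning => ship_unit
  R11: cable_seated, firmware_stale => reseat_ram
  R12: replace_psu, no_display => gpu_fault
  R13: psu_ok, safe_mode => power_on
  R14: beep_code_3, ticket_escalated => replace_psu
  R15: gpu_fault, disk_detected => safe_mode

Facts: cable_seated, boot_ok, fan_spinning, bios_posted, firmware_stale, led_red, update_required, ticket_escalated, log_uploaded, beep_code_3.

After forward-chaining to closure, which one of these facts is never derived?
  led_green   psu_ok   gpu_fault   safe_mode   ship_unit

ship_unit

Round 1: R3 [bios_posted, led_red => network_up]; R7 [fan_spinning, led_red => driver_loaded]; R8 [boot_ok => no_display]; R11 [cable_seated, firmware_stale => reseat_ram]; R14 [beep_code_3, ticket_escalated => replace_psu]. New: network_up, driver_loaded, no_display, reseat_ram, replace_psu.
Round 2: R1 [driver_loaded => led_green]; R4 [reseat_ram, update_required => disk_detected]; R6 [network_up => cond_1]; R9 [no_display => cond_2]; R12 [replace_psu, no_display => gpu_fault]. New: led_green, disk_detected, cond_1, cond_2, gpu_fault.
Round 3: R5 [led_green, network_up => psu_ok]; R15 [gpu_fault, disk_detected => safe_mode]. New: psu_ok, safe_mode.
Round 4: R13 [psu_ok, safe_mode => power_on]. New: power_on.
Derived: led_green (round 2), gpu_fault (round 2), psu_ok (round 3), safe_mode (round 3). ship_unit never appears in any round.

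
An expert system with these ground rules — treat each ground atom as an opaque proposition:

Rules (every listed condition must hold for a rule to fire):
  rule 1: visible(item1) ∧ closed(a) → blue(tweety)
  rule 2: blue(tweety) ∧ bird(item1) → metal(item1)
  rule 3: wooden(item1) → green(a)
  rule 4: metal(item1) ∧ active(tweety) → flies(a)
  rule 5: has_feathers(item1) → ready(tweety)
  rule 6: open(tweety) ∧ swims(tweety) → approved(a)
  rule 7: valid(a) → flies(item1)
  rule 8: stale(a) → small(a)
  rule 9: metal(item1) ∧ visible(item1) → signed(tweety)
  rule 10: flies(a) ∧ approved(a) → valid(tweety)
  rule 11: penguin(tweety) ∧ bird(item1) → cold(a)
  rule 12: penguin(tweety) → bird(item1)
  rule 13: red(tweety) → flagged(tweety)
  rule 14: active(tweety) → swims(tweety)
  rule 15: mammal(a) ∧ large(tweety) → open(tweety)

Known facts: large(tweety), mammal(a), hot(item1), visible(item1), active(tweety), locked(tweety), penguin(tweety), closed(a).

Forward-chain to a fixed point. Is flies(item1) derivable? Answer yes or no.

no

Round 1 fires rule 1, rule 12, rule 14, rule 15, giving blue(tweety), bird(item1), swims(tweety), open(tweety).
Round 2 fires rule 2, rule 6, rule 11, giving metal(item1), approved(a), cold(a).
Round 3 fires rule 4, rule 9, giving flies(a), signed(tweety).
Round 4 fires rule 10, giving valid(tweety).
Fixed point reached. flies(item1) is concluded only by rule 7; rule 7 needs valid(a) (never derived).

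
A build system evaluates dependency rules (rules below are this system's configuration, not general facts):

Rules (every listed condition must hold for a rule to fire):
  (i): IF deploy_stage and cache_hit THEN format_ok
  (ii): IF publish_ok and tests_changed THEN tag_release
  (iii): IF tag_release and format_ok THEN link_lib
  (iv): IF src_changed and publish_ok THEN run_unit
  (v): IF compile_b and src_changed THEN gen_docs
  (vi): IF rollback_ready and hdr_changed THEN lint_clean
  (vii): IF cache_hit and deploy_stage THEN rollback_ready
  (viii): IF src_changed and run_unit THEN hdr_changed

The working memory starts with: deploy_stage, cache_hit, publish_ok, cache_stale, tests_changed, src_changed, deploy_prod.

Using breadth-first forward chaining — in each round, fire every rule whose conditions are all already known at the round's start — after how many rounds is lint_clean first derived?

3

[1] (i) [IF deploy_stage and cache_hit THEN format_ok]; (ii) [IF publish_ok and tests_changed THEN tag_release]; (iv) [IF src_changed and publish_ok THEN run_unit]; (vii) [IF cache_hit and deploy_stage THEN rollback_ready]. ⇒ new: format_ok, tag_release, run_unit, rollback_ready.
[2] (iii) [IF tag_release and format_ok THEN link_lib]; (viii) [IF src_changed and run_unit THEN hdr_changed]. ⇒ new: link_lib, hdr_changed.
[3] (vi) [IF rollback_ready and hdr_changed THEN lint_clean]. ⇒ new: lint_clean.
lint_clean first appears in round 3.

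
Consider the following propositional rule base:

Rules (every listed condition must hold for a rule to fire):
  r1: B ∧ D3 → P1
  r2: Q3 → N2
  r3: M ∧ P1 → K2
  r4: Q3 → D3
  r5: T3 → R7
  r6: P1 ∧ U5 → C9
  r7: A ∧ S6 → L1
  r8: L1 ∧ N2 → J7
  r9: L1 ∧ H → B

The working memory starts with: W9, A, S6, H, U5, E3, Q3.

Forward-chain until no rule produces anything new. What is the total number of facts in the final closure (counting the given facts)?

[1] r2 [Q3 → N2]; r4 [Q3 → D3]; r7 [A ∧ S6 → L1]. ⇒ new: N2, D3, L1.
[2] r8 [L1 ∧ N2 → J7]; r9 [L1 ∧ H → B]. ⇒ new: J7, B.
[3] r1 [B ∧ D3 → P1]. ⇒ new: P1.
[4] r6 [P1 ∧ U5 → C9]. ⇒ new: C9.
Closure: {A, B, C9, D3, E3, H, J7, L1, N2, P1, Q3, S6, U5, W9} — 14 facts.

14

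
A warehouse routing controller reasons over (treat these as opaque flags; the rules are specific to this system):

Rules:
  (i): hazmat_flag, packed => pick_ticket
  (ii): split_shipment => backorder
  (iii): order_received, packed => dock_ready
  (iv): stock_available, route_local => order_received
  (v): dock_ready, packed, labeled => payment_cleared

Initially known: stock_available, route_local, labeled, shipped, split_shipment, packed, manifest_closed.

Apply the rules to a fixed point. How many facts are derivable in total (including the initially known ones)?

11

Round 1 — (ii), (iv), derive backorder, order_received.
Round 2 — (iii), derive dock_ready.
Round 3 — (v), derive payment_cleared.
Closure: {backorder, dock_ready, labeled, manifest_closed, order_received, packed, payment_cleared, route_local, shipped, split_shipment, stock_available} — 11 facts.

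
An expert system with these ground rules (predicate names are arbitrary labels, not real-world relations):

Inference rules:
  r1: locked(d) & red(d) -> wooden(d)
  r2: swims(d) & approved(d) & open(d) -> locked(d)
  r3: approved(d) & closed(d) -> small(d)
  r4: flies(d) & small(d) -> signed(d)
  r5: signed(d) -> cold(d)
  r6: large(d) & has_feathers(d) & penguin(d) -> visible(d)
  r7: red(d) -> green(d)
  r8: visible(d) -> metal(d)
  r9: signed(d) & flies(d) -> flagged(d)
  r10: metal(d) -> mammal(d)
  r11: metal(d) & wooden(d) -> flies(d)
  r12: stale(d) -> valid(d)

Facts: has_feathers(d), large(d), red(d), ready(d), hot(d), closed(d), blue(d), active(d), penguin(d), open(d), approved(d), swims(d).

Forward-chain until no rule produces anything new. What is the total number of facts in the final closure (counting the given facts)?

[1] r2 [swims(d) & approved(d) & open(d) -> locked(d)]; r3 [approved(d) & closed(d) -> small(d)]; r6 [large(d) & has_feathers(d) & penguin(d) -> visible(d)]; r7 [red(d) -> green(d)]. ⇒ new: locked(d), small(d), visible(d), green(d).
[2] r1 [locked(d) & red(d) -> wooden(d)]; r8 [visible(d) -> metal(d)]. ⇒ new: wooden(d), metal(d).
[3] r10 [metal(d) -> mammal(d)]; r11 [metal(d) & wooden(d) -> flies(d)]. ⇒ new: mammal(d), flies(d).
[4] r4 [flies(d) & small(d) -> signed(d)]. ⇒ new: signed(d).
[5] r5 [signed(d) -> cold(d)]; r9 [signed(d) & flies(d) -> flagged(d)]. ⇒ new: cold(d), flagged(d).
Closure: {active(d), approved(d), blue(d), closed(d), cold(d), flagged(d), flies(d), green(d), has_feathers(d), hot(d), large(d), locked(d), mammal(d), metal(d), open(d), penguin(d), ready(d), red(d), signed(d), small(d), swims(d), visible(d), wooden(d)} — 23 facts.

23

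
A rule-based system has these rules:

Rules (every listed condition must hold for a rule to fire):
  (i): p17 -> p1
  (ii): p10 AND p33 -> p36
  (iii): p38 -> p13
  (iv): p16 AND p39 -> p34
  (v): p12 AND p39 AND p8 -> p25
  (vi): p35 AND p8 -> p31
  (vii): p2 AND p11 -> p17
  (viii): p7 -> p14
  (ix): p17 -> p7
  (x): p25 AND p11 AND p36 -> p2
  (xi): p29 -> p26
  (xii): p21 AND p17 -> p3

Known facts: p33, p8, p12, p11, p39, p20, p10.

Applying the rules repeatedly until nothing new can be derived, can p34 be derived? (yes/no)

Round 1 — (ii), (v), derive p36, p25.
Round 2 — (x), derive p2.
Round 3 — (vii), derive p17.
Round 4 — (i), (ix), derive p1, p7.
Round 5 — (viii), derive p14.
Fixed point reached. p34 is concluded only by (iv); (iv) needs p16 (never derived).

no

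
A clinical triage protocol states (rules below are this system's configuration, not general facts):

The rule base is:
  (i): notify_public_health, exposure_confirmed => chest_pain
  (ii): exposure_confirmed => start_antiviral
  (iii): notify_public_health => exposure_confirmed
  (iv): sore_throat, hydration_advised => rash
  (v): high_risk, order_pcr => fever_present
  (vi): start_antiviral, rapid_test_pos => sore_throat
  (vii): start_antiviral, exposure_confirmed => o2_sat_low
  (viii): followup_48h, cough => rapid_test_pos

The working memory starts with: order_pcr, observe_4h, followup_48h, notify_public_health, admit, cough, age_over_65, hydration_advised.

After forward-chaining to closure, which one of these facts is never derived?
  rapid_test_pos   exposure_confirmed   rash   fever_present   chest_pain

fever_present

Round 1 fires (iii), (viii), giving exposure_confirmed, rapid_test_pos.
Round 2 fires (i), (ii), giving chest_pain, start_antiviral.
Round 3 fires (vi), (vii), giving sore_throat, o2_sat_low.
Round 4 fires (iv), giving rash.
Derived: chest_pain (round 2), exposure_confirmed (round 1), rash (round 4), rapid_test_pos (round 1). fever_present never appears in any round.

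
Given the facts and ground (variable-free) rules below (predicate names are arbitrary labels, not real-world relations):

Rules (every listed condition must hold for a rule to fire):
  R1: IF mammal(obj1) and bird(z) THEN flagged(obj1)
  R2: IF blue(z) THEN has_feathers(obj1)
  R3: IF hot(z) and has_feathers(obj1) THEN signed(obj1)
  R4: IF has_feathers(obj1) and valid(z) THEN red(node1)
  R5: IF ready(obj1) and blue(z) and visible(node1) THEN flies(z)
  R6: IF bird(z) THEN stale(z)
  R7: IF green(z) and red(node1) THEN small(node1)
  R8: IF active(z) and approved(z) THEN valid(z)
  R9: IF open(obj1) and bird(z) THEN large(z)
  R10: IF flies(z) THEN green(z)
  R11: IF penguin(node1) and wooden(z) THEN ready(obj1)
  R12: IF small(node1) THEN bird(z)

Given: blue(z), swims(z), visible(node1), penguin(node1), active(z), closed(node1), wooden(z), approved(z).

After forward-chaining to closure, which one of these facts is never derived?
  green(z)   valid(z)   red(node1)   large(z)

large(z)

Round 1: R2 [IF blue(z) THEN has_feathers(obj1)]; R8 [IF active(z) and approved(z) THEN valid(z)]; R11 [IF penguin(node1) and wooden(z) THEN ready(obj1)]. New: has_feathers(obj1), valid(z), ready(obj1).
Round 2: R4 [IF has_feathers(obj1) and valid(z) THEN red(node1)]; R5 [IF ready(obj1) and blue(z) and visible(node1) THEN flies(z)]. New: red(node1), flies(z).
Round 3: R10 [IF flies(z) THEN green(z)]. New: green(z).
Round 4: R7 [IF green(z) and red(node1) THEN small(node1)]. New: small(node1).
Round 5: R12 [IF small(node1) THEN bird(z)]. New: bird(z).
Round 6: R6 [IF bird(z) THEN stale(z)]. New: stale(z).
Derived: red(node1) (round 2), green(z) (round 3), valid(z) (round 1). large(z) never appears in any round.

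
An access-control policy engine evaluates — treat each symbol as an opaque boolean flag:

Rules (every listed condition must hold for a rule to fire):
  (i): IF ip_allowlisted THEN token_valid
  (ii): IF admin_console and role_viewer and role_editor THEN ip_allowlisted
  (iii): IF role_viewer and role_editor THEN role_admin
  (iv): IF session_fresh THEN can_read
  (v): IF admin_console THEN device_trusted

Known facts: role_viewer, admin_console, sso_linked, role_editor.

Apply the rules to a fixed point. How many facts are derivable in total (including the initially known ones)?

8

[1] (ii) [IF admin_console and role_viewer and role_editor THEN ip_allowlisted]; (iii) [IF role_viewer and role_editor THEN role_admin]; (v) [IF admin_console THEN device_trusted]. ⇒ new: ip_allowlisted, role_admin, device_trusted.
[2] (i) [IF ip_allowlisted THEN token_valid]. ⇒ new: token_valid.
Closure: {admin_console, device_trusted, ip_allowlisted, role_admin, role_editor, role_viewer, sso_linked, token_valid} — 8 facts.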